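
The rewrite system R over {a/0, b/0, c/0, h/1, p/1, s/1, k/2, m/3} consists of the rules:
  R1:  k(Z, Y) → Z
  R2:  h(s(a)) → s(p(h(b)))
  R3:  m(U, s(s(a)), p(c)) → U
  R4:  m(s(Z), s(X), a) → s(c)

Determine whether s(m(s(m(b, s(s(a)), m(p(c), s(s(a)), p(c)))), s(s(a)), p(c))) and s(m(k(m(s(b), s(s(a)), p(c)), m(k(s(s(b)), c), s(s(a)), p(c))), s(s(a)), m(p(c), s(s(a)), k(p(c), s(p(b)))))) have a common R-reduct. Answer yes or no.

Reduce t₁ = s(m(s(m(b, s(s(a)), m(p(c), s(s(a)), p(c)))), s(s(a)), p(c))):
1. s(m(s(m(b, s(s(a)), m(p(c), s(s(a)), p(c)))), s(s(a)), p(c)))  →  s(s(m(b, s(s(a)), m(p(c), s(s(a)), p(c)))))   [R3 at 1]
2. s(s(m(b, s(s(a)), m(p(c), s(s(a)), p(c)))))  →  s(s(m(b, s(s(a)), p(c))))   [R3 at 1.1.3]
3. s(s(m(b, s(s(a)), p(c))))  →  s(s(b))   [R3 at 1.1]

Reduce t₂ = s(m(k(m(s(b), s(s(a)), p(c)), m(k(s(s(b)), c), s(s(a)), p(c))), s(s(a)), m(p(c), s(s(a)), k(p(c), s(p(b)))))):
1. s(m(k(m(s(b), s(s(a)), p(c)), m(k(s(s(b)), c), s(s(a)), p(c))), s(s(a)), m(p(c), s(s(a)), k(p(c), s(p(b))))))  →  s(m(m(s(b), s(s(a)), p(c)), s(s(a)), m(p(c), s(s(a)), k(p(c), s(p(b))))))   [R1 at 1.1]
2. s(m(m(s(b), s(s(a)), p(c)), s(s(a)), m(p(c), s(s(a)), k(p(c), s(p(b))))))  →  s(m(s(b), s(s(a)), m(p(c), s(s(a)), k(p(c), s(p(b))))))   [R3 at 1.1]
3. s(m(s(b), s(s(a)), m(p(c), s(s(a)), k(p(c), s(p(b))))))  →  s(m(s(b), s(s(a)), m(p(c), s(s(a)), p(c))))   [R1 at 1.3.3]
4. s(m(s(b), s(s(a)), m(p(c), s(s(a)), p(c))))  →  s(m(s(b), s(s(a)), p(c)))   [R3 at 1.3]
5. s(m(s(b), s(s(a)), p(c)))  →  s(s(b))   [R3 at 1]

yes — NF(t₁) = s(s(b)), NF(t₂) = s(s(b))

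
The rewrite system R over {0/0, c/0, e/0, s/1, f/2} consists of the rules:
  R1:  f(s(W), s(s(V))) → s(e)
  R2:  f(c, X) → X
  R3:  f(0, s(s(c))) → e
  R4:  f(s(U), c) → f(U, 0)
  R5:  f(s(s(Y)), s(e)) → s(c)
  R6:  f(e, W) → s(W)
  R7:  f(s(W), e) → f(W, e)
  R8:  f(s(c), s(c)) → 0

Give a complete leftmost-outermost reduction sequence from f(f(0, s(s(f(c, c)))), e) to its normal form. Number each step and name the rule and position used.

s(e)

1. f(f(0, s(s(f(c, c)))), e)  →  f(f(0, s(s(c))), e)   [R2 at 1.2.1.1]
2. f(f(0, s(s(c))), e)  →  f(e, e)   [R3 at 1]
3. f(e, e)  →  s(e)   [R6 at ε]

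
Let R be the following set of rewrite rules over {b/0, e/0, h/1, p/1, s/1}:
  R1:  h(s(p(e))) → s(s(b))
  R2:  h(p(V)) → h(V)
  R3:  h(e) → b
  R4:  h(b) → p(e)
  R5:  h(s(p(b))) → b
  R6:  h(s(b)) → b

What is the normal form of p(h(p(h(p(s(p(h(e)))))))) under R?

1. p(h(p(h(p(s(p(h(e))))))))  →  p(h(h(p(s(p(h(e)))))))   [R2 at 1]
2. p(h(h(p(s(p(h(e)))))))  →  p(h(h(s(p(h(e))))))   [R2 at 1.1]
3. p(h(h(s(p(h(e))))))  →  p(h(h(s(p(b)))))   [R3 at 1.1.1.1.1]
4. p(h(h(s(p(b)))))  →  p(h(b))   [R5 at 1.1]
5. p(h(b))  →  p(p(e))   [R4 at 1]

p(p(e))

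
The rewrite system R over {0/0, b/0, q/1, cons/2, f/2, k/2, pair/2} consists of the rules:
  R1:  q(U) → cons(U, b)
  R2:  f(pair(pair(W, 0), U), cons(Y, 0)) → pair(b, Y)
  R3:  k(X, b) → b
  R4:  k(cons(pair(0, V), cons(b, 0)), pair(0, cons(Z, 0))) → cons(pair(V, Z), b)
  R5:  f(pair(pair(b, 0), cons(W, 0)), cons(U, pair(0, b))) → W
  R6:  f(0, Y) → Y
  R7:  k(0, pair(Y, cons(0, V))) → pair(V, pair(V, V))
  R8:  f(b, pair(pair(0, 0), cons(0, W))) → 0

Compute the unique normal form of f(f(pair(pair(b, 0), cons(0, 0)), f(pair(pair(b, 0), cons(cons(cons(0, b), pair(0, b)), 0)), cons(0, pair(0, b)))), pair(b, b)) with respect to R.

1. f(f(pair(pair(b, 0), cons(0, 0)), f(pair(pair(b, 0), cons(cons(cons(0, b), pair(0, b)), 0)), cons(0, pair(0, b)))), pair(b, b))  →  f(f(pair(pair(b, 0), cons(0, 0)), cons(cons(0, b), pair(0, b))), pair(b, b))   [R5 at 1.2]
2. f(f(pair(pair(b, 0), cons(0, 0)), cons(cons(0, b), pair(0, b))), pair(b, b))  →  f(0, pair(b, b))   [R5 at 1]
3. f(0, pair(b, b))  →  pair(b, b)   [R6 at ε]

pair(b, b)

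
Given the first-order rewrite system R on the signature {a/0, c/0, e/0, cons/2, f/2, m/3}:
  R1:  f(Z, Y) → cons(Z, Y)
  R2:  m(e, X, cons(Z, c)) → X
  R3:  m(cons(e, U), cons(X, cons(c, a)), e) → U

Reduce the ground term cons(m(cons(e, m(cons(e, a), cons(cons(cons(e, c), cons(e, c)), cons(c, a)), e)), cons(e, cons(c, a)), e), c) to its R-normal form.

cons(a, c)

1. cons(m(cons(e, m(cons(e, a), cons(cons(cons(e, c), cons(e, c)), cons(c, a)), e)), cons(e, cons(c, a)), e), c)  →  cons(m(cons(e, a), cons(cons(cons(e, c), cons(e, c)), cons(c, a)), e), c)   [R3 at 1]
2. cons(m(cons(e, a), cons(cons(cons(e, c), cons(e, c)), cons(c, a)), e), c)  →  cons(a, c)   [R3 at 1]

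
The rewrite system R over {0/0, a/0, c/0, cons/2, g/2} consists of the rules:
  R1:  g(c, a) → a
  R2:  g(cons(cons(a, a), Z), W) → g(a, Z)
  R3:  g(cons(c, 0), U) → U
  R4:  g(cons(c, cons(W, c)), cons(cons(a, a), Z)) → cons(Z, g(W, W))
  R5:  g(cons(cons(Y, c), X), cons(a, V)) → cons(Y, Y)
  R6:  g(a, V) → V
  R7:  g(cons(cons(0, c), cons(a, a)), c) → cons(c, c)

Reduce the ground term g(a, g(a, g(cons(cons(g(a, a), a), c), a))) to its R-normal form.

1. g(a, g(a, g(cons(cons(g(a, a), a), c), a)))  →  g(a, g(cons(cons(g(a, a), a), c), a))   [R6 at ε]
2. g(a, g(cons(cons(g(a, a), a), c), a))  →  g(cons(cons(g(a, a), a), c), a)   [R6 at ε]
3. g(cons(cons(g(a, a), a), c), a)  →  g(cons(cons(a, a), c), a)   [R6 at 1.1.1]
4. g(cons(cons(a, a), c), a)  →  g(a, c)   [R2 at ε]
5. g(a, c)  →  c   [R6 at ε]

c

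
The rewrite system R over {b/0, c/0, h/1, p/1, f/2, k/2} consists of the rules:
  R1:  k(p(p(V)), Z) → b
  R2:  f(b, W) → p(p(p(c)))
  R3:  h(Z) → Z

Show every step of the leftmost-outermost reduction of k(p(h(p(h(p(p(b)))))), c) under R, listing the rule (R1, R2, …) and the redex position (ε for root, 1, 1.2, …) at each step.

b

1. k(p(h(p(h(p(p(b)))))), c)  →  k(p(p(h(p(p(b))))), c)   [R3 at 1.1]
2. k(p(p(h(p(p(b))))), c)  →  b   [R1 at ε]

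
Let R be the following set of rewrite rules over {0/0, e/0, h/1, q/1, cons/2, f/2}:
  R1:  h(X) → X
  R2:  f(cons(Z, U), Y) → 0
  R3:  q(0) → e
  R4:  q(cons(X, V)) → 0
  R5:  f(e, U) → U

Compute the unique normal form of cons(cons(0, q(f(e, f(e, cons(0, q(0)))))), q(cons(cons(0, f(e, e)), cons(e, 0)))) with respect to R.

cons(cons(0, 0), 0)

1. cons(cons(0, q(f(e, f(e, cons(0, q(0)))))), q(cons(cons(0, f(e, e)), cons(e, 0))))  →  cons(cons(0, q(f(e, cons(0, q(0))))), q(cons(cons(0, f(e, e)), cons(e, 0))))   [R5 at 1.2.1]
2. cons(cons(0, q(f(e, cons(0, q(0))))), q(cons(cons(0, f(e, e)), cons(e, 0))))  →  cons(cons(0, q(cons(0, q(0)))), q(cons(cons(0, f(e, e)), cons(e, 0))))   [R5 at 1.2.1]
3. cons(cons(0, q(cons(0, q(0)))), q(cons(cons(0, f(e, e)), cons(e, 0))))  →  cons(cons(0, 0), q(cons(cons(0, f(e, e)), cons(e, 0))))   [R4 at 1.2]
4. cons(cons(0, 0), q(cons(cons(0, f(e, e)), cons(e, 0))))  →  cons(cons(0, 0), 0)   [R4 at 2]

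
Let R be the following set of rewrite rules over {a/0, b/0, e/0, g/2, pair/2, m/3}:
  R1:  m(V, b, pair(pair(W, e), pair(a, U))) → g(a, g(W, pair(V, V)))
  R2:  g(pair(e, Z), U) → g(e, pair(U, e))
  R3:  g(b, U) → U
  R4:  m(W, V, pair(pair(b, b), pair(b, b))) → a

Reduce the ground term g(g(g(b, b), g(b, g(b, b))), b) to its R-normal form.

b

1. g(g(g(b, b), g(b, g(b, b))), b)  →  g(g(b, g(b, g(b, b))), b)   [R3 at 1.1]
2. g(g(b, g(b, g(b, b))), b)  →  g(g(b, g(b, b)), b)   [R3 at 1]
3. g(g(b, g(b, b)), b)  →  g(g(b, b), b)   [R3 at 1]
4. g(g(b, b), b)  →  g(b, b)   [R3 at 1]
5. g(b, b)  →  b   [R3 at ε]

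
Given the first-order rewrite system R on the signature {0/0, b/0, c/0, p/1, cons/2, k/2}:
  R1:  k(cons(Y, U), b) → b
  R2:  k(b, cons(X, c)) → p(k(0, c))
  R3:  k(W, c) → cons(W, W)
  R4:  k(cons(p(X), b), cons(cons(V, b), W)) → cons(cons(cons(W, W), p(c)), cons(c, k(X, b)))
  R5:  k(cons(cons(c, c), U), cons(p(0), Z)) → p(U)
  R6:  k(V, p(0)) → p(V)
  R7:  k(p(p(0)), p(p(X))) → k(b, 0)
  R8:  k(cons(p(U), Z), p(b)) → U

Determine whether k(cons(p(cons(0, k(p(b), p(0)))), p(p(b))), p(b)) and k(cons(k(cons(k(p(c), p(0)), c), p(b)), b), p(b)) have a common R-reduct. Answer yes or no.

Reduce t₁ = k(cons(p(cons(0, k(p(b), p(0)))), p(p(b))), p(b)):
1. k(cons(p(cons(0, k(p(b), p(0)))), p(p(b))), p(b))  →  cons(0, k(p(b), p(0)))   [R8 at ε]
2. cons(0, k(p(b), p(0)))  →  cons(0, p(p(b)))   [R6 at 2]

Reduce t₂ = k(cons(k(cons(k(p(c), p(0)), c), p(b)), b), p(b)):
1. k(cons(k(cons(k(p(c), p(0)), c), p(b)), b), p(b))  →  k(cons(k(cons(p(p(c)), c), p(b)), b), p(b))   [R6 at 1.1.1.1]
2. k(cons(k(cons(p(p(c)), c), p(b)), b), p(b))  →  k(cons(p(c), b), p(b))   [R8 at 1.1]
3. k(cons(p(c), b), p(b))  →  c   [R8 at ε]

no — NF(t₁) = cons(0, p(p(b))), NF(t₂) = c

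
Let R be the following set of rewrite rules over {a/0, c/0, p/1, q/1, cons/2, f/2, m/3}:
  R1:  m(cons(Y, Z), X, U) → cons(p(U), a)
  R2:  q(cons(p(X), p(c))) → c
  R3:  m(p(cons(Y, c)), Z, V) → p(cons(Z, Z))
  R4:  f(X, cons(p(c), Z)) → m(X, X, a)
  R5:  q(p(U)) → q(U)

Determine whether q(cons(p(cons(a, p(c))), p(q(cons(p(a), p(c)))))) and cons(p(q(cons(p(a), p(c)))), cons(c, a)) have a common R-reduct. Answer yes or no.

no — NF(t₁) = c, NF(t₂) = cons(p(c), cons(c, a))

Reduce t₁ = q(cons(p(cons(a, p(c))), p(q(cons(p(a), p(c)))))):
1. q(cons(p(cons(a, p(c))), p(q(cons(p(a), p(c))))))  →  q(cons(p(cons(a, p(c))), p(c)))   [R2 at 1.2.1]
2. q(cons(p(cons(a, p(c))), p(c)))  →  c   [R2 at ε]

Reduce t₂ = cons(p(q(cons(p(a), p(c)))), cons(c, a)):
1. cons(p(q(cons(p(a), p(c)))), cons(c, a))  →  cons(p(c), cons(c, a))   [R2 at 1.1]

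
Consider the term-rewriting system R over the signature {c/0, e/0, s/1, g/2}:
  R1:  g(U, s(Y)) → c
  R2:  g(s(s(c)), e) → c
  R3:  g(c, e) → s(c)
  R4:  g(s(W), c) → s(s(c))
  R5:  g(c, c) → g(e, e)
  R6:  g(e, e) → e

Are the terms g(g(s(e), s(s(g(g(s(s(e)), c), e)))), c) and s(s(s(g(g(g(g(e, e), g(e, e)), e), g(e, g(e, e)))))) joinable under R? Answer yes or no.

no — NF(t₁) = e, NF(t₂) = s(s(s(e)))

Reduce t₁ = g(g(s(e), s(s(g(g(s(s(e)), c), e)))), c):
1. g(g(s(e), s(s(g(g(s(s(e)), c), e)))), c)  →  g(c, c)   [R1 at 1]
2. g(c, c)  →  g(e, e)   [R5 at ε]
3. g(e, e)  →  e   [R6 at ε]

Reduce t₂ = s(s(s(g(g(g(g(e, e), g(e, e)), e), g(e, g(e, e)))))):
1. s(s(s(g(g(g(g(e, e), g(e, e)), e), g(e, g(e, e))))))  →  s(s(s(g(g(g(e, g(e, e)), e), g(e, g(e, e))))))   [R6 at 1.1.1.1.1.1]
2. s(s(s(g(g(g(e, g(e, e)), e), g(e, g(e, e))))))  →  s(s(s(g(g(g(e, e), e), g(e, g(e, e))))))   [R6 at 1.1.1.1.1.2]
3. s(s(s(g(g(g(e, e), e), g(e, g(e, e))))))  →  s(s(s(g(g(e, e), g(e, g(e, e))))))   [R6 at 1.1.1.1.1]
4. s(s(s(g(g(e, e), g(e, g(e, e))))))  →  s(s(s(g(e, g(e, g(e, e))))))   [R6 at 1.1.1.1]
5. s(s(s(g(e, g(e, g(e, e))))))  →  s(s(s(g(e, g(e, e)))))   [R6 at 1.1.1.2.2]
6. s(s(s(g(e, g(e, e)))))  →  s(s(s(g(e, e))))   [R6 at 1.1.1.2]
7. s(s(s(g(e, e))))  →  s(s(s(e)))   [R6 at 1.1.1]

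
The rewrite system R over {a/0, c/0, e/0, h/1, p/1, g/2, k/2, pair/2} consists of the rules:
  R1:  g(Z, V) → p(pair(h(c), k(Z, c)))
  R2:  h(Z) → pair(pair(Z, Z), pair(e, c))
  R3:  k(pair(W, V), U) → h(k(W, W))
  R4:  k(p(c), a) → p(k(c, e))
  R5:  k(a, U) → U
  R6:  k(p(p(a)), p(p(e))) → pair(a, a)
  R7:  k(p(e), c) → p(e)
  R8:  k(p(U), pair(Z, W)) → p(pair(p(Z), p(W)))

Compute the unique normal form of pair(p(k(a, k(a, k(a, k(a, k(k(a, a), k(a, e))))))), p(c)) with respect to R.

pair(p(e), p(c))

1. pair(p(k(a, k(a, k(a, k(a, k(k(a, a), k(a, e))))))), p(c))  →  pair(p(k(a, k(a, k(a, k(k(a, a), k(a, e)))))), p(c))   [R5 at 1.1]
2. pair(p(k(a, k(a, k(a, k(k(a, a), k(a, e)))))), p(c))  →  pair(p(k(a, k(a, k(k(a, a), k(a, e))))), p(c))   [R5 at 1.1]
3. pair(p(k(a, k(a, k(k(a, a), k(a, e))))), p(c))  →  pair(p(k(a, k(k(a, a), k(a, e)))), p(c))   [R5 at 1.1]
4. pair(p(k(a, k(k(a, a), k(a, e)))), p(c))  →  pair(p(k(k(a, a), k(a, e))), p(c))   [R5 at 1.1]
5. pair(p(k(k(a, a), k(a, e))), p(c))  →  pair(p(k(a, k(a, e))), p(c))   [R5 at 1.1.1]
6. pair(p(k(a, k(a, e))), p(c))  →  pair(p(k(a, e)), p(c))   [R5 at 1.1]
7. pair(p(k(a, e)), p(c))  →  pair(p(e), p(c))   [R5 at 1.1]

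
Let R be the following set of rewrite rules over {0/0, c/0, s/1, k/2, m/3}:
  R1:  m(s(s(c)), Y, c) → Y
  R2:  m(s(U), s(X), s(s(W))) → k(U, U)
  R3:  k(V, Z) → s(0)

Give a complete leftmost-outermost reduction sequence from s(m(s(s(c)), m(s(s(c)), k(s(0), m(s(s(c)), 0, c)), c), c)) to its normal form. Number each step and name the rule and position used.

1. s(m(s(s(c)), m(s(s(c)), k(s(0), m(s(s(c)), 0, c)), c), c))  →  s(m(s(s(c)), k(s(0), m(s(s(c)), 0, c)), c))   [R1 at 1]
2. s(m(s(s(c)), k(s(0), m(s(s(c)), 0, c)), c))  →  s(k(s(0), m(s(s(c)), 0, c)))   [R1 at 1]
3. s(k(s(0), m(s(s(c)), 0, c)))  →  s(s(0))   [R3 at 1]

s(s(0))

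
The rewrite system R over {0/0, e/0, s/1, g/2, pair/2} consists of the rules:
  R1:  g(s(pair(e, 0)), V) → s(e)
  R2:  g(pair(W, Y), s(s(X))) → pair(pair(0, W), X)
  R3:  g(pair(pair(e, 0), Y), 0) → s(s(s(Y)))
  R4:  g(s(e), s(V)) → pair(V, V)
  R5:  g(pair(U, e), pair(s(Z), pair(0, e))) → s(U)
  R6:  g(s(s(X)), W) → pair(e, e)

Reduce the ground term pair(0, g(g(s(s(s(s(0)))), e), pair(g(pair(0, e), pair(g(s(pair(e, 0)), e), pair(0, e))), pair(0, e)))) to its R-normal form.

1. pair(0, g(g(s(s(s(s(0)))), e), pair(g(pair(0, e), pair(g(s(pair(e, 0)), e), pair(0, e))), pair(0, e))))  →  pair(0, g(pair(e, e), pair(g(pair(0, e), pair(g(s(pair(e, 0)), e), pair(0, e))), pair(0, e))))   [R6 at 2.1]
2. pair(0, g(pair(e, e), pair(g(pair(0, e), pair(g(s(pair(e, 0)), e), pair(0, e))), pair(0, e))))  →  pair(0, g(pair(e, e), pair(g(pair(0, e), pair(s(e), pair(0, e))), pair(0, e))))   [R1 at 2.2.1.2.1]
3. pair(0, g(pair(e, e), pair(g(pair(0, e), pair(s(e), pair(0, e))), pair(0, e))))  →  pair(0, g(pair(e, e), pair(s(0), pair(0, e))))   [R5 at 2.2.1]
4. pair(0, g(pair(e, e), pair(s(0), pair(0, e))))  →  pair(0, s(e))   [R5 at 2]

pair(0, s(e))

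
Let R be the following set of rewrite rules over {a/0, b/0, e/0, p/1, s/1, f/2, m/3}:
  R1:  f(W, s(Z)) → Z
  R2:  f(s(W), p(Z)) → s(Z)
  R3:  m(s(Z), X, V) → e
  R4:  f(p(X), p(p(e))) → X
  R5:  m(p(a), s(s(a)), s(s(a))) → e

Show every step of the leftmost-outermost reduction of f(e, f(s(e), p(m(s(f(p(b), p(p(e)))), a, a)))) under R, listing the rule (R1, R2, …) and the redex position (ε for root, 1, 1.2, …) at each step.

e

1. f(e, f(s(e), p(m(s(f(p(b), p(p(e)))), a, a))))  →  f(e, s(m(s(f(p(b), p(p(e)))), a, a)))   [R2 at 2]
2. f(e, s(m(s(f(p(b), p(p(e)))), a, a)))  →  m(s(f(p(b), p(p(e)))), a, a)   [R1 at ε]
3. m(s(f(p(b), p(p(e)))), a, a)  →  e   [R3 at ε]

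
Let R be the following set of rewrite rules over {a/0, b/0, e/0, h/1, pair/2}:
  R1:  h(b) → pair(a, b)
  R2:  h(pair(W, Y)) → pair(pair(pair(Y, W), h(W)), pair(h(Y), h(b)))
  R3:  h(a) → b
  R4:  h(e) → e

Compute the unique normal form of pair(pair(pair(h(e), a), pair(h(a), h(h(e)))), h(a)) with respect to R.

1. pair(pair(pair(h(e), a), pair(h(a), h(h(e)))), h(a))  →  pair(pair(pair(e, a), pair(h(a), h(h(e)))), h(a))   [R4 at 1.1.1]
2. pair(pair(pair(e, a), pair(h(a), h(h(e)))), h(a))  →  pair(pair(pair(e, a), pair(b, h(h(e)))), h(a))   [R3 at 1.2.1]
3. pair(pair(pair(e, a), pair(b, h(h(e)))), h(a))  →  pair(pair(pair(e, a), pair(b, h(e))), h(a))   [R4 at 1.2.2.1]
4. pair(pair(pair(e, a), pair(b, h(e))), h(a))  →  pair(pair(pair(e, a), pair(b, e)), h(a))   [R4 at 1.2.2]
5. pair(pair(pair(e, a), pair(b, e)), h(a))  →  pair(pair(pair(e, a), pair(b, e)), b)   [R3 at 2]

pair(pair(pair(e, a), pair(b, e)), b)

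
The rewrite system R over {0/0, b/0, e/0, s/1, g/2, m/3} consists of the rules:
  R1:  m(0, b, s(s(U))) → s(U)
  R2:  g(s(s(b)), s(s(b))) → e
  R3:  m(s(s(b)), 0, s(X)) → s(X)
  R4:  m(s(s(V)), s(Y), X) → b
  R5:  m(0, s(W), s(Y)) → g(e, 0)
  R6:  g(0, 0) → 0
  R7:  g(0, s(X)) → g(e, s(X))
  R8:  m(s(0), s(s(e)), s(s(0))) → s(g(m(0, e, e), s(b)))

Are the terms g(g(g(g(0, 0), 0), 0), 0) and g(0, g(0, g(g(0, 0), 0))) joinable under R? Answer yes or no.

Reduce t₁ = g(g(g(g(0, 0), 0), 0), 0):
1. g(g(g(g(0, 0), 0), 0), 0)  →  g(g(g(0, 0), 0), 0)   [R6 at 1.1.1]
2. g(g(g(0, 0), 0), 0)  →  g(g(0, 0), 0)   [R6 at 1.1]
3. g(g(0, 0), 0)  →  g(0, 0)   [R6 at 1]
4. g(0, 0)  →  0   [R6 at ε]

Reduce t₂ = g(0, g(0, g(g(0, 0), 0))):
1. g(0, g(0, g(g(0, 0), 0)))  →  g(0, g(0, g(0, 0)))   [R6 at 2.2.1]
2. g(0, g(0, g(0, 0)))  →  g(0, g(0, 0))   [R6 at 2.2]
3. g(0, g(0, 0))  →  g(0, 0)   [R6 at 2]
4. g(0, 0)  →  0   [R6 at ε]

yes — NF(t₁) = 0, NF(t₂) = 0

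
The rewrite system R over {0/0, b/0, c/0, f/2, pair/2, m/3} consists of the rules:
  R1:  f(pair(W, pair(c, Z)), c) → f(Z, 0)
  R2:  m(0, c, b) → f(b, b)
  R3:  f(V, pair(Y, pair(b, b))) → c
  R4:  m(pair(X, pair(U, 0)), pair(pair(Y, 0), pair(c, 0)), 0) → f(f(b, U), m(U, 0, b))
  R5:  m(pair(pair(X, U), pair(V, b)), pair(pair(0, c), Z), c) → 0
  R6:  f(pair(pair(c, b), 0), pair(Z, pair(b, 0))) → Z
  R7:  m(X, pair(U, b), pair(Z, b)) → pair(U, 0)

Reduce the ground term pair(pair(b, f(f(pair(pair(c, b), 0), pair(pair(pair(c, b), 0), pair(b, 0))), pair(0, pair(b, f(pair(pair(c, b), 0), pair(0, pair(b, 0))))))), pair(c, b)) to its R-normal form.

pair(pair(b, 0), pair(c, b))

1. pair(pair(b, f(f(pair(pair(c, b), 0), pair(pair(pair(c, b), 0), pair(b, 0))), pair(0, pair(b, f(pair(pair(c, b), 0), pair(0, pair(b, 0))))))), pair(c, b))  →  pair(pair(b, f(pair(pair(c, b), 0), pair(0, pair(b, f(pair(pair(c, b), 0), pair(0, pair(b, 0))))))), pair(c, b))   [R6 at 1.2.1]
2. pair(pair(b, f(pair(pair(c, b), 0), pair(0, pair(b, f(pair(pair(c, b), 0), pair(0, pair(b, 0))))))), pair(c, b))  →  pair(pair(b, f(pair(pair(c, b), 0), pair(0, pair(b, 0)))), pair(c, b))   [R6 at 1.2.2.2.2]
3. pair(pair(b, f(pair(pair(c, b), 0), pair(0, pair(b, 0)))), pair(c, b))  →  pair(pair(b, 0), pair(c, b))   [R6 at 1.2]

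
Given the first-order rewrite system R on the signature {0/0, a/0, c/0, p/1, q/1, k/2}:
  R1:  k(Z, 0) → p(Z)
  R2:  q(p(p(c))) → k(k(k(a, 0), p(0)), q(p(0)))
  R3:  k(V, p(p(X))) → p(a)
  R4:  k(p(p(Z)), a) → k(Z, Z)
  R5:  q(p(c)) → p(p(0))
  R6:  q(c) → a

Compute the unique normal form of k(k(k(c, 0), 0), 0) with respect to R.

p(p(p(c)))

1. k(k(k(c, 0), 0), 0)  →  p(k(k(c, 0), 0))   [R1 at ε]
2. p(k(k(c, 0), 0))  →  p(p(k(c, 0)))   [R1 at 1]
3. p(p(k(c, 0)))  →  p(p(p(c)))   [R1 at 1.1]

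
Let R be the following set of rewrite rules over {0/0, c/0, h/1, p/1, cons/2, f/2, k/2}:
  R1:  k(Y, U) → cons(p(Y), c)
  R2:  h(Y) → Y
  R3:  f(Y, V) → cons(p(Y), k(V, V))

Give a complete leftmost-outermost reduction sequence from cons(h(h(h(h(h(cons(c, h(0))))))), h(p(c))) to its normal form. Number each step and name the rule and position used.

cons(cons(c, 0), p(c))

1. cons(h(h(h(h(h(cons(c, h(0))))))), h(p(c)))  →  cons(h(h(h(h(cons(c, h(0)))))), h(p(c)))   [R2 at 1]
2. cons(h(h(h(h(cons(c, h(0)))))), h(p(c)))  →  cons(h(h(h(cons(c, h(0))))), h(p(c)))   [R2 at 1]
3. cons(h(h(h(cons(c, h(0))))), h(p(c)))  →  cons(h(h(cons(c, h(0)))), h(p(c)))   [R2 at 1]
4. cons(h(h(cons(c, h(0)))), h(p(c)))  →  cons(h(cons(c, h(0))), h(p(c)))   [R2 at 1]
5. cons(h(cons(c, h(0))), h(p(c)))  →  cons(cons(c, h(0)), h(p(c)))   [R2 at 1]
6. cons(cons(c, h(0)), h(p(c)))  →  cons(cons(c, 0), h(p(c)))   [R2 at 1.2]
7. cons(cons(c, 0), h(p(c)))  →  cons(cons(c, 0), p(c))   [R2 at 2]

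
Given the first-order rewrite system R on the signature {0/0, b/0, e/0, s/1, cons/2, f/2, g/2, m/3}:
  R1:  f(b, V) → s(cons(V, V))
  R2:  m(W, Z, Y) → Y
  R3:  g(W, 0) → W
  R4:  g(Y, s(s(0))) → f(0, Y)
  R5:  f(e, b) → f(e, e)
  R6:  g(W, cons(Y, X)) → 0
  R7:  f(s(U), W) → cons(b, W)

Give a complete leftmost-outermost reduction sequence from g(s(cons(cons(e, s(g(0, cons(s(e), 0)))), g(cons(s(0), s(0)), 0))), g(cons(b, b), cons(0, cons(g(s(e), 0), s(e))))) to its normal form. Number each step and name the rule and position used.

1. g(s(cons(cons(e, s(g(0, cons(s(e), 0)))), g(cons(s(0), s(0)), 0))), g(cons(b, b), cons(0, cons(g(s(e), 0), s(e)))))  →  g(s(cons(cons(e, s(0)), g(cons(s(0), s(0)), 0))), g(cons(b, b), cons(0, cons(g(s(e), 0), s(e)))))   [R6 at 1.1.1.2.1]
2. g(s(cons(cons(e, s(0)), g(cons(s(0), s(0)), 0))), g(cons(b, b), cons(0, cons(g(s(e), 0), s(e)))))  →  g(s(cons(cons(e, s(0)), cons(s(0), s(0)))), g(cons(b, b), cons(0, cons(g(s(e), 0), s(e)))))   [R3 at 1.1.2]
3. g(s(cons(cons(e, s(0)), cons(s(0), s(0)))), g(cons(b, b), cons(0, cons(g(s(e), 0), s(e)))))  →  g(s(cons(cons(e, s(0)), cons(s(0), s(0)))), 0)   [R6 at 2]
4. g(s(cons(cons(e, s(0)), cons(s(0), s(0)))), 0)  →  s(cons(cons(e, s(0)), cons(s(0), s(0))))   [R3 at ε]

s(cons(cons(e, s(0)), cons(s(0), s(0))))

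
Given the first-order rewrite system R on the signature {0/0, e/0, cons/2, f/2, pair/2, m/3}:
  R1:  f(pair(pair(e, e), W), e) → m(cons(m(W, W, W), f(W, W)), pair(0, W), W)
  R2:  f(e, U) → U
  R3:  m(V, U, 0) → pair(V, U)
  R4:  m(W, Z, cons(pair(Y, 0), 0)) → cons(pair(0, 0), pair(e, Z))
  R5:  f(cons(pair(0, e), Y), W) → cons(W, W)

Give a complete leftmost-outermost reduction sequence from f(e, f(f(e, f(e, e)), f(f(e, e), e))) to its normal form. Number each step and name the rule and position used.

1. f(e, f(f(e, f(e, e)), f(f(e, e), e)))  →  f(f(e, f(e, e)), f(f(e, e), e))   [R2 at ε]
2. f(f(e, f(e, e)), f(f(e, e), e))  →  f(f(e, e), f(f(e, e), e))   [R2 at 1]
3. f(f(e, e), f(f(e, e), e))  →  f(e, f(f(e, e), e))   [R2 at 1]
4. f(e, f(f(e, e), e))  →  f(f(e, e), e)   [R2 at ε]
5. f(f(e, e), e)  →  f(e, e)   [R2 at 1]
6. f(e, e)  →  e   [R2 at ε]

e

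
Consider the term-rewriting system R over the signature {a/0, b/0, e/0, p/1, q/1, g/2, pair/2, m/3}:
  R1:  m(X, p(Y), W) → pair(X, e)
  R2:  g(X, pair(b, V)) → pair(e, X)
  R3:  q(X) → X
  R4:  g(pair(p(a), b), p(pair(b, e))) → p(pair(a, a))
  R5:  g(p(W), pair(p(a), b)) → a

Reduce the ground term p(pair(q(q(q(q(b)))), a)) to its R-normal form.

p(pair(b, a))

1. p(pair(q(q(q(q(b)))), a))  →  p(pair(q(q(q(b))), a))   [R3 at 1.1]
2. p(pair(q(q(q(b))), a))  →  p(pair(q(q(b)), a))   [R3 at 1.1]
3. p(pair(q(q(b)), a))  →  p(pair(q(b), a))   [R3 at 1.1]
4. p(pair(q(b), a))  →  p(pair(b, a))   [R3 at 1.1]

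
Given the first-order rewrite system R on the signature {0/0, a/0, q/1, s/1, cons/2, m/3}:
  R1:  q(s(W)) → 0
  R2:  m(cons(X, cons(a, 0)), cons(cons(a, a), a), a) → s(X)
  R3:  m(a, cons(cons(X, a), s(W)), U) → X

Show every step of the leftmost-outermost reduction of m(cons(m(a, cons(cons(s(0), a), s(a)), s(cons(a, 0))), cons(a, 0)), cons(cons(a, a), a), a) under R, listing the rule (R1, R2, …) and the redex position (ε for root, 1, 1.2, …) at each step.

s(s(0))

1. m(cons(m(a, cons(cons(s(0), a), s(a)), s(cons(a, 0))), cons(a, 0)), cons(cons(a, a), a), a)  →  s(m(a, cons(cons(s(0), a), s(a)), s(cons(a, 0))))   [R2 at ε]
2. s(m(a, cons(cons(s(0), a), s(a)), s(cons(a, 0))))  →  s(s(0))   [R3 at 1]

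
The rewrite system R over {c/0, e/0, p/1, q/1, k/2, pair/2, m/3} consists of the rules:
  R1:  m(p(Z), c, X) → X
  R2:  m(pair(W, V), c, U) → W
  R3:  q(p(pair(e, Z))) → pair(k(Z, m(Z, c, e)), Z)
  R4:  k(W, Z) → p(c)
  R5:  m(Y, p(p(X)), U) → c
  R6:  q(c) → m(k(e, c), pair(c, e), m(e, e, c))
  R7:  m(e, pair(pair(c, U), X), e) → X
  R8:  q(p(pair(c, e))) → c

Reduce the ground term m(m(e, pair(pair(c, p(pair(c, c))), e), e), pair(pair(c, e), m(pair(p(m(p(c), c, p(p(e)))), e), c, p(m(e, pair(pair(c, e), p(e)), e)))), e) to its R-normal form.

1. m(m(e, pair(pair(c, p(pair(c, c))), e), e), pair(pair(c, e), m(pair(p(m(p(c), c, p(p(e)))), e), c, p(m(e, pair(pair(c, e), p(e)), e)))), e)  →  m(e, pair(pair(c, e), m(pair(p(m(p(c), c, p(p(e)))), e), c, p(m(e, pair(pair(c, e), p(e)), e)))), e)   [R7 at 1]
2. m(e, pair(pair(c, e), m(pair(p(m(p(c), c, p(p(e)))), e), c, p(m(e, pair(pair(c, e), p(e)), e)))), e)  →  m(pair(p(m(p(c), c, p(p(e)))), e), c, p(m(e, pair(pair(c, e), p(e)), e)))   [R7 at ε]
3. m(pair(p(m(p(c), c, p(p(e)))), e), c, p(m(e, pair(pair(c, e), p(e)), e)))  →  p(m(p(c), c, p(p(e))))   [R2 at ε]
4. p(m(p(c), c, p(p(e))))  →  p(p(p(e)))   [R1 at 1]

p(p(p(e)))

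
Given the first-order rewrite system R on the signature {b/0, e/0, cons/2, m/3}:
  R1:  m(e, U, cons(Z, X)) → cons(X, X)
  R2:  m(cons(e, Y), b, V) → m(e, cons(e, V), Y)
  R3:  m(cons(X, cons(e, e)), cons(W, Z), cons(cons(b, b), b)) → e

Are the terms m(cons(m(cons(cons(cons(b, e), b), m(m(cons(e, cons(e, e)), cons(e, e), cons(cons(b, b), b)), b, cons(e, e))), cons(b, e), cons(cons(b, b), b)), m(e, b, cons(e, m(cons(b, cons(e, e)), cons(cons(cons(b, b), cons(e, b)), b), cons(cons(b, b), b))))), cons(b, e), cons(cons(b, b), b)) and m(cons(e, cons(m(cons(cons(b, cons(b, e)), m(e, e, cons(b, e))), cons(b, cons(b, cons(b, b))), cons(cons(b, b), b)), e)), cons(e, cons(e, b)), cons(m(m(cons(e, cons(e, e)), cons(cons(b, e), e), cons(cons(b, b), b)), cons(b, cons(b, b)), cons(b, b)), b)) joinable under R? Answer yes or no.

Reduce t₁ = m(cons(m(cons(cons(cons(b, e), b), m(m(cons(e, cons(e, e)), cons(e, e), cons(cons(b, b), b)), b, cons(e, e))), cons(b, e), cons(cons(b, b), b)), m(e, b, cons(e, m(cons(b, cons(e, e)), cons(cons(cons(b, b), cons(e, b)), b), cons(cons(b, b), b))))), cons(b, e), cons(cons(b, b), b)):
1. m(cons(m(cons(cons(cons(b, e), b), m(m(cons(e, cons(e, e)), cons(e, e), cons(cons(b, b), b)), b, cons(e, e))), cons(b, e), cons(cons(b, b), b)), m(e, b, cons(e, m(cons(b, cons(e, e)), cons(cons(cons(b, b), cons(e, b)), b), cons(cons(b, b), b))))), cons(b, e), cons(cons(b, b), b))  →  m(cons(m(cons(cons(cons(b, e), b), m(e, b, cons(e, e))), cons(b, e), cons(cons(b, b), b)), m(e, b, cons(e, m(cons(b, cons(e, e)), cons(cons(cons(b, b), cons(e, b)), b), cons(cons(b, b), b))))), cons(b, e), cons(cons(b, b), b))   [R3 at 1.1.1.2.1]
2. m(cons(m(cons(cons(cons(b, e), b), m(e, b, cons(e, e))), cons(b, e), cons(cons(b, b), b)), m(e, b, cons(e, m(cons(b, cons(e, e)), cons(cons(cons(b, b), cons(e, b)), b), cons(cons(b, b), b))))), cons(b, e), cons(cons(b, b), b))  →  m(cons(m(cons(cons(cons(b, e), b), cons(e, e)), cons(b, e), cons(cons(b, b), b)), m(e, b, cons(e, m(cons(b, cons(e, e)), cons(cons(cons(b, b), cons(e, b)), b), cons(cons(b, b), b))))), cons(b, e), cons(cons(b, b), b))   [R1 at 1.1.1.2]
3. m(cons(m(cons(cons(cons(b, e), b), cons(e, e)), cons(b, e), cons(cons(b, b), b)), m(e, b, cons(e, m(cons(b, cons(e, e)), cons(cons(cons(b, b), cons(e, b)), b), cons(cons(b, b), b))))), cons(b, e), cons(cons(b, b), b))  →  m(cons(e, m(e, b, cons(e, m(cons(b, cons(e, e)), cons(cons(cons(b, b), cons(e, b)), b), cons(cons(b, b), b))))), cons(b, e), cons(cons(b, b), b))   [R3 at 1.1]
4. m(cons(e, m(e, b, cons(e, m(cons(b, cons(e, e)), cons(cons(cons(b, b), cons(e, b)), b), cons(cons(b, b), b))))), cons(b, e), cons(cons(b, b), b))  →  m(cons(e, cons(m(cons(b, cons(e, e)), cons(cons(cons(b, b), cons(e, b)), b), cons(cons(b, b), b)), m(cons(b, cons(e, e)), cons(cons(cons(b, b), cons(e, b)), b), cons(cons(b, b), b)))), cons(b, e), cons(cons(b, b), b))   [R1 at 1.2]
5. m(cons(e, cons(m(cons(b, cons(e, e)), cons(cons(cons(b, b), cons(e, b)), b), cons(cons(b, b), b)), m(cons(b, cons(e, e)), cons(cons(cons(b, b), cons(e, b)), b), cons(cons(b, b), b)))), cons(b, e), cons(cons(b, b), b))  →  m(cons(e, cons(e, m(cons(b, cons(e, e)), cons(cons(cons(b, b), cons(e, b)), b), cons(cons(b, b), b)))), cons(b, e), cons(cons(b, b), b))   [R3 at 1.2.1]
6. m(cons(e, cons(e, m(cons(b, cons(e, e)), cons(cons(cons(b, b), cons(e, b)), b), cons(cons(b, b), b)))), cons(b, e), cons(cons(b, b), b))  →  m(cons(e, cons(e, e)), cons(b, e), cons(cons(b, b), b))   [R3 at 1.2.2]
7. m(cons(e, cons(e, e)), cons(b, e), cons(cons(b, b), b))  →  e   [R3 at ε]

Reduce t₂ = m(cons(e, cons(m(cons(cons(b, cons(b, e)), m(e, e, cons(b, e))), cons(b, cons(b, cons(b, b))), cons(cons(b, b), b)), e)), cons(e, cons(e, b)), cons(m(m(cons(e, cons(e, e)), cons(cons(b, e), e), cons(cons(b, b), b)), cons(b, cons(b, b)), cons(b, b)), b)):
1. m(cons(e, cons(m(cons(cons(b, cons(b, e)), m(e, e, cons(b, e))), cons(b, cons(b, cons(b, b))), cons(cons(b, b), b)), e)), cons(e, cons(e, b)), cons(m(m(cons(e, cons(e, e)), cons(cons(b, e), e), cons(cons(b, b), b)), cons(b, cons(b, b)), cons(b, b)), b))  →  m(cons(e, cons(m(cons(cons(b, cons(b, e)), cons(e, e)), cons(b, cons(b, cons(b, b))), cons(cons(b, b), b)), e)), cons(e, cons(e, b)), cons(m(m(cons(e, cons(e, e)), cons(cons(b, e), e), cons(cons(b, b), b)), cons(b, cons(b, b)), cons(b, b)), b))   [R1 at 1.2.1.1.2]
2. m(cons(e, cons(m(cons(cons(b, cons(b, e)), cons(e, e)), cons(b, cons(b, cons(b, b))), cons(cons(b, b), b)), e)), cons(e, cons(e, b)), cons(m(m(cons(e, cons(e, e)), cons(cons(b, e), e), cons(cons(b, b), b)), cons(b, cons(b, b)), cons(b, b)), b))  →  m(cons(e, cons(e, e)), cons(e, cons(e, b)), cons(m(m(cons(e, cons(e, e)), cons(cons(b, e), e), cons(cons(b, b), b)), cons(b, cons(b, b)), cons(b, b)), b))   [R3 at 1.2.1]
3. m(cons(e, cons(e, e)), cons(e, cons(e, b)), cons(m(m(cons(e, cons(e, e)), cons(cons(b, e), e), cons(cons(b, b), b)), cons(b, cons(b, b)), cons(b, b)), b))  →  m(cons(e, cons(e, e)), cons(e, cons(e, b)), cons(m(e, cons(b, cons(b, b)), cons(b, b)), b))   [R3 at 3.1.1]
4. m(cons(e, cons(e, e)), cons(e, cons(e, b)), cons(m(e, cons(b, cons(b, b)), cons(b, b)), b))  →  m(cons(e, cons(e, e)), cons(e, cons(e, b)), cons(cons(b, b), b))   [R1 at 3.1]
5. m(cons(e, cons(e, e)), cons(e, cons(e, b)), cons(cons(b, b), b))  →  e   [R3 at ε]

yes — NF(t₁) = e, NF(t₂) = e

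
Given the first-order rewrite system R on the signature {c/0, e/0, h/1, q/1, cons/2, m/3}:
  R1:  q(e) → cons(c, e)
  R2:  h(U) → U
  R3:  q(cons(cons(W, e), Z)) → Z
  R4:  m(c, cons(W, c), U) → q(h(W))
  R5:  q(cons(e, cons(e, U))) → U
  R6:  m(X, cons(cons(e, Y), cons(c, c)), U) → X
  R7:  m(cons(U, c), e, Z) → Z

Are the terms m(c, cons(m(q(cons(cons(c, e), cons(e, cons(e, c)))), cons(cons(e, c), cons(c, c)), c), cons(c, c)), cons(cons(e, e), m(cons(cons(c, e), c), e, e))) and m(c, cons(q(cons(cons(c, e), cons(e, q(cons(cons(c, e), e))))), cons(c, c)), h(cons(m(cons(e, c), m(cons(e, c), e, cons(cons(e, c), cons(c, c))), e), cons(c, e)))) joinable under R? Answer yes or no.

yes — NF(t₁) = c, NF(t₂) = c

Reduce t₁ = m(c, cons(m(q(cons(cons(c, e), cons(e, cons(e, c)))), cons(cons(e, c), cons(c, c)), c), cons(c, c)), cons(cons(e, e), m(cons(cons(c, e), c), e, e))):
1. m(c, cons(m(q(cons(cons(c, e), cons(e, cons(e, c)))), cons(cons(e, c), cons(c, c)), c), cons(c, c)), cons(cons(e, e), m(cons(cons(c, e), c), e, e)))  →  m(c, cons(q(cons(cons(c, e), cons(e, cons(e, c)))), cons(c, c)), cons(cons(e, e), m(cons(cons(c, e), c), e, e)))   [R6 at 2.1]
2. m(c, cons(q(cons(cons(c, e), cons(e, cons(e, c)))), cons(c, c)), cons(cons(e, e), m(cons(cons(c, e), c), e, e)))  →  m(c, cons(cons(e, cons(e, c)), cons(c, c)), cons(cons(e, e), m(cons(cons(c, e), c), e, e)))   [R3 at 2.1]
3. m(c, cons(cons(e, cons(e, c)), cons(c, c)), cons(cons(e, e), m(cons(cons(c, e), c), e, e)))  →  c   [R6 at ε]

Reduce t₂ = m(c, cons(q(cons(cons(c, e), cons(e, q(cons(cons(c, e), e))))), cons(c, c)), h(cons(m(cons(e, c), m(cons(e, c), e, cons(cons(e, c), cons(c, c))), e), cons(c, e)))):
1. m(c, cons(q(cons(cons(c, e), cons(e, q(cons(cons(c, e), e))))), cons(c, c)), h(cons(m(cons(e, c), m(cons(e, c), e, cons(cons(e, c), cons(c, c))), e), cons(c, e))))  →  m(c, cons(cons(e, q(cons(cons(c, e), e))), cons(c, c)), h(cons(m(cons(e, c), m(cons(e, c), e, cons(cons(e, c), cons(c, c))), e), cons(c, e))))   [R3 at 2.1]
2. m(c, cons(cons(e, q(cons(cons(c, e), e))), cons(c, c)), h(cons(m(cons(e, c), m(cons(e, c), e, cons(cons(e, c), cons(c, c))), e), cons(c, e))))  →  c   [R6 at ε]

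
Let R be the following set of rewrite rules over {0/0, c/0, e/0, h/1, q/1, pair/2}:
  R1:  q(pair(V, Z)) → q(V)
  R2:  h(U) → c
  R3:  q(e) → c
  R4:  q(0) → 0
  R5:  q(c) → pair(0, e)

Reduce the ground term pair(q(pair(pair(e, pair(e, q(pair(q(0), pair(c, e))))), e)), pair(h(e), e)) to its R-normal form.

1. pair(q(pair(pair(e, pair(e, q(pair(q(0), pair(c, e))))), e)), pair(h(e), e))  →  pair(q(pair(e, pair(e, q(pair(q(0), pair(c, e)))))), pair(h(e), e))   [R1 at 1]
2. pair(q(pair(e, pair(e, q(pair(q(0), pair(c, e)))))), pair(h(e), e))  →  pair(q(e), pair(h(e), e))   [R1 at 1]
3. pair(q(e), pair(h(e), e))  →  pair(c, pair(h(e), e))   [R3 at 1]
4. pair(c, pair(h(e), e))  →  pair(c, pair(c, e))   [R2 at 2.1]

pair(c, pair(c, e))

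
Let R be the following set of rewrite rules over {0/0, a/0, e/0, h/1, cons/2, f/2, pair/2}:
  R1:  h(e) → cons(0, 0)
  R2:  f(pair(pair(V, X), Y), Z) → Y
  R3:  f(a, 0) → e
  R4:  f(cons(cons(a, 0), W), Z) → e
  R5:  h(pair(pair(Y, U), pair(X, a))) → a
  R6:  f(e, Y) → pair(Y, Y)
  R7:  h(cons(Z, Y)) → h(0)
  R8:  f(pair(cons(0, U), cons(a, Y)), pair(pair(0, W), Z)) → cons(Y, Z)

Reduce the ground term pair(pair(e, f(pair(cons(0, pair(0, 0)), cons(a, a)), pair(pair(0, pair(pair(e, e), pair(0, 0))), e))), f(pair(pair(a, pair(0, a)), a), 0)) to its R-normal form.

pair(pair(e, cons(a, e)), a)

1. pair(pair(e, f(pair(cons(0, pair(0, 0)), cons(a, a)), pair(pair(0, pair(pair(e, e), pair(0, 0))), e))), f(pair(pair(a, pair(0, a)), a), 0))  →  pair(pair(e, cons(a, e)), f(pair(pair(a, pair(0, a)), a), 0))   [R8 at 1.2]
2. pair(pair(e, cons(a, e)), f(pair(pair(a, pair(0, a)), a), 0))  →  pair(pair(e, cons(a, e)), a)   [R2 at 2]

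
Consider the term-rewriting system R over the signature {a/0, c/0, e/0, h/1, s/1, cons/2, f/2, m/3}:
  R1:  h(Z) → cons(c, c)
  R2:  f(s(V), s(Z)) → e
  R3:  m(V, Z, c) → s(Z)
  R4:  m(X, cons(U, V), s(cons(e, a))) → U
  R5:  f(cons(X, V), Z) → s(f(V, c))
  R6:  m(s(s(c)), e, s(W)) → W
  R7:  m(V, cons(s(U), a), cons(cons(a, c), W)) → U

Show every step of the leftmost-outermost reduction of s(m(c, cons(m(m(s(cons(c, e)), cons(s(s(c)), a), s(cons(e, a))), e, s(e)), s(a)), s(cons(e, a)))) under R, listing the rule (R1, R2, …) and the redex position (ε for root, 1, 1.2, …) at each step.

1. s(m(c, cons(m(m(s(cons(c, e)), cons(s(s(c)), a), s(cons(e, a))), e, s(e)), s(a)), s(cons(e, a))))  →  s(m(m(s(cons(c, e)), cons(s(s(c)), a), s(cons(e, a))), e, s(e)))   [R4 at 1]
2. s(m(m(s(cons(c, e)), cons(s(s(c)), a), s(cons(e, a))), e, s(e)))  →  s(m(s(s(c)), e, s(e)))   [R4 at 1.1]
3. s(m(s(s(c)), e, s(e)))  →  s(e)   [R6 at 1]

s(e)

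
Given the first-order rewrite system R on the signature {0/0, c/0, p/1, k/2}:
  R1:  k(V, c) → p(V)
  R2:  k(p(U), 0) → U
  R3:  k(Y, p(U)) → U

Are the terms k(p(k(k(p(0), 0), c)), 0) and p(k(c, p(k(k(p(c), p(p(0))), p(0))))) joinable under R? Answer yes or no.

yes — NF(t₁) = p(0), NF(t₂) = p(0)

Reduce t₁ = k(p(k(k(p(0), 0), c)), 0):
1. k(p(k(k(p(0), 0), c)), 0)  →  k(k(p(0), 0), c)   [R2 at ε]
2. k(k(p(0), 0), c)  →  p(k(p(0), 0))   [R1 at ε]
3. p(k(p(0), 0))  →  p(0)   [R2 at 1]

Reduce t₂ = p(k(c, p(k(k(p(c), p(p(0))), p(0))))):
1. p(k(c, p(k(k(p(c), p(p(0))), p(0)))))  →  p(k(k(p(c), p(p(0))), p(0)))   [R3 at 1]
2. p(k(k(p(c), p(p(0))), p(0)))  →  p(0)   [R3 at 1]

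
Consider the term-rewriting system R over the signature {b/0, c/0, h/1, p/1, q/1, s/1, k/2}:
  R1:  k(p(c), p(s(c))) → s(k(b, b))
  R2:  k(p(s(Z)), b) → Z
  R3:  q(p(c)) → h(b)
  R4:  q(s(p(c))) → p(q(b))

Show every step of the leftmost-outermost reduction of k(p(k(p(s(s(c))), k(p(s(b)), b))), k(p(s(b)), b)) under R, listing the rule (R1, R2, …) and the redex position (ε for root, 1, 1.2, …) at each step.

c

1. k(p(k(p(s(s(c))), k(p(s(b)), b))), k(p(s(b)), b))  →  k(p(k(p(s(s(c))), b)), k(p(s(b)), b))   [R2 at 1.1.2]
2. k(p(k(p(s(s(c))), b)), k(p(s(b)), b))  →  k(p(s(c)), k(p(s(b)), b))   [R2 at 1.1]
3. k(p(s(c)), k(p(s(b)), b))  →  k(p(s(c)), b)   [R2 at 2]
4. k(p(s(c)), b)  →  c   [R2 at ε]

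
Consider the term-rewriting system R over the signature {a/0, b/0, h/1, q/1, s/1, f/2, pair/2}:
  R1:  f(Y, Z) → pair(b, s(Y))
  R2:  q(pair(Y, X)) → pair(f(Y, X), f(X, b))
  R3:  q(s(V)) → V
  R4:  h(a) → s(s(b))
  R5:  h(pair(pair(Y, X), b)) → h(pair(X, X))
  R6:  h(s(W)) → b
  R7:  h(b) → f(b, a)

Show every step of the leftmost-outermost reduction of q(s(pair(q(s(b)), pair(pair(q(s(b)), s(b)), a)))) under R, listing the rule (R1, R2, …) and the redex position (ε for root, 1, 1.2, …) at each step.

1. q(s(pair(q(s(b)), pair(pair(q(s(b)), s(b)), a))))  →  pair(q(s(b)), pair(pair(q(s(b)), s(b)), a))   [R3 at ε]
2. pair(q(s(b)), pair(pair(q(s(b)), s(b)), a))  →  pair(b, pair(pair(q(s(b)), s(b)), a))   [R3 at 1]
3. pair(b, pair(pair(q(s(b)), s(b)), a))  →  pair(b, pair(pair(b, s(b)), a))   [R3 at 2.1.1]

pair(b, pair(pair(b, s(b)), a))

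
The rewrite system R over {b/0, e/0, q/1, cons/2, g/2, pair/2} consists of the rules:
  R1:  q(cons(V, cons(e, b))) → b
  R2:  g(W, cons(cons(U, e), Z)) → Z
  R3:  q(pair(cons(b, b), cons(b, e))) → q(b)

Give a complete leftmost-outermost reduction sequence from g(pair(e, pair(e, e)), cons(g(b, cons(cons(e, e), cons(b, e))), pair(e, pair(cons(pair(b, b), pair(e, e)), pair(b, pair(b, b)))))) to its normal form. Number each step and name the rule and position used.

pair(e, pair(cons(pair(b, b), pair(e, e)), pair(b, pair(b, b))))

1. g(pair(e, pair(e, e)), cons(g(b, cons(cons(e, e), cons(b, e))), pair(e, pair(cons(pair(b, b), pair(e, e)), pair(b, pair(b, b))))))  →  g(pair(e, pair(e, e)), cons(cons(b, e), pair(e, pair(cons(pair(b, b), pair(e, e)), pair(b, pair(b, b))))))   [R2 at 2.1]
2. g(pair(e, pair(e, e)), cons(cons(b, e), pair(e, pair(cons(pair(b, b), pair(e, e)), pair(b, pair(b, b))))))  →  pair(e, pair(cons(pair(b, b), pair(e, e)), pair(b, pair(b, b))))   [R2 at ε]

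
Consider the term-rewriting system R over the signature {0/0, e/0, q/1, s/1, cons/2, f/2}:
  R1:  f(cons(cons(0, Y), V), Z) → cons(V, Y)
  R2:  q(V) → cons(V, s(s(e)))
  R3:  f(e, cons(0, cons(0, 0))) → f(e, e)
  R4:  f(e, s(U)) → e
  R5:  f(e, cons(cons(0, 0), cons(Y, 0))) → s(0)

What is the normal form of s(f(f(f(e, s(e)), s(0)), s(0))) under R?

1. s(f(f(f(e, s(e)), s(0)), s(0)))  →  s(f(f(e, s(0)), s(0)))   [R4 at 1.1.1]
2. s(f(f(e, s(0)), s(0)))  →  s(f(e, s(0)))   [R4 at 1.1]
3. s(f(e, s(0)))  →  s(e)   [R4 at 1]

s(e)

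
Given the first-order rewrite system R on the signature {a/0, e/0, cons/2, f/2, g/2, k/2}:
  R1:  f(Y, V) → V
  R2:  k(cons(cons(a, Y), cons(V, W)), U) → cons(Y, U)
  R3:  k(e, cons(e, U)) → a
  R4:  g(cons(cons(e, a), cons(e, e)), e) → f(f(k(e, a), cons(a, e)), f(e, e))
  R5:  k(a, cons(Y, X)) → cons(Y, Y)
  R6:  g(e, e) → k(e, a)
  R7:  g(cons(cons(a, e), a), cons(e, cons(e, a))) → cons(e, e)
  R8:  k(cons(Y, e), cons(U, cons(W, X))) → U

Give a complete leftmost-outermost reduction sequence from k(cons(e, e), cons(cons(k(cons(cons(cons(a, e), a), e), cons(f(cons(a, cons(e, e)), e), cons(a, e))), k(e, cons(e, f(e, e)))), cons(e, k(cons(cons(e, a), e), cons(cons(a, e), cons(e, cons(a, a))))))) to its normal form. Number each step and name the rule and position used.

cons(e, a)

1. k(cons(e, e), cons(cons(k(cons(cons(cons(a, e), a), e), cons(f(cons(a, cons(e, e)), e), cons(a, e))), k(e, cons(e, f(e, e)))), cons(e, k(cons(cons(e, a), e), cons(cons(a, e), cons(e, cons(a, a)))))))  →  cons(k(cons(cons(cons(a, e), a), e), cons(f(cons(a, cons(e, e)), e), cons(a, e))), k(e, cons(e, f(e, e))))   [R8 at ε]
2. cons(k(cons(cons(cons(a, e), a), e), cons(f(cons(a, cons(e, e)), e), cons(a, e))), k(e, cons(e, f(e, e))))  →  cons(f(cons(a, cons(e, e)), e), k(e, cons(e, f(e, e))))   [R8 at 1]
3. cons(f(cons(a, cons(e, e)), e), k(e, cons(e, f(e, e))))  →  cons(e, k(e, cons(e, f(e, e))))   [R1 at 1]
4. cons(e, k(e, cons(e, f(e, e))))  →  cons(e, a)   [R3 at 2]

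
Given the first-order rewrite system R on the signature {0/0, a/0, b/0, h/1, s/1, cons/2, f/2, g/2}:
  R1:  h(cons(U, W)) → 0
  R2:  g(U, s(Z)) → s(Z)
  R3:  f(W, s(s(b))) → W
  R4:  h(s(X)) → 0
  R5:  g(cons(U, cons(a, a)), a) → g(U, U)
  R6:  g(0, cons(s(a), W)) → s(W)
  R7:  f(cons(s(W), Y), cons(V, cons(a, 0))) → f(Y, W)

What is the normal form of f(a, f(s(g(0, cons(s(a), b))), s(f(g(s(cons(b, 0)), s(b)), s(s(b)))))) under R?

a

1. f(a, f(s(g(0, cons(s(a), b))), s(f(g(s(cons(b, 0)), s(b)), s(s(b))))))  →  f(a, f(s(s(b)), s(f(g(s(cons(b, 0)), s(b)), s(s(b))))))   [R6 at 2.1.1]
2. f(a, f(s(s(b)), s(f(g(s(cons(b, 0)), s(b)), s(s(b))))))  →  f(a, f(s(s(b)), s(g(s(cons(b, 0)), s(b)))))   [R3 at 2.2.1]
3. f(a, f(s(s(b)), s(g(s(cons(b, 0)), s(b)))))  →  f(a, f(s(s(b)), s(s(b))))   [R2 at 2.2.1]
4. f(a, f(s(s(b)), s(s(b))))  →  f(a, s(s(b)))   [R3 at 2]
5. f(a, s(s(b)))  →  a   [R3 at ε]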